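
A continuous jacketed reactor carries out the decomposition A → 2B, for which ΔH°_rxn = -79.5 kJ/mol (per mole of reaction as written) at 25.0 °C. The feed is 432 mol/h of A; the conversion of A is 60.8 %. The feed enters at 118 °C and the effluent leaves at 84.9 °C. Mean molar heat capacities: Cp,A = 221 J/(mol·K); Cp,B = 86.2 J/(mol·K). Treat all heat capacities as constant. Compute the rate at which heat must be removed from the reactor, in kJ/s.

Q_out = 6.89 kJ/s

Extent of reaction ξ = 0.608 × 432 = 262.66 mol/h
Reaction term: ξ·ΔH°_rxn = 262.66 × -79.5 = -20881 kJ/h
Sensible, feed 118→25 °C: -8878.9 kJ/h
Outlet flows (mol/h): A 169.34, B 525.31
Sensible, products 25→84.9 °C: 4954.1 kJ/h
Q = ΔH = -24806 kJ/h = -6.8905 kW
Heat removed = 6.8905 kJ/s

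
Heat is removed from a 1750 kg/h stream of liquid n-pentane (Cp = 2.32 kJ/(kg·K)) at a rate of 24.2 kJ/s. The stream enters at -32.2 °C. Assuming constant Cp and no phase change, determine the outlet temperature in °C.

T_out = -53.7 °C

Q = 24.2 kJ/s = 87120 kJ/h
ΔT = Q/(ṁ·Cp) = 87120/(1750×2.32) = 21.458 K
T_out = -32.2 − 21.458 = -53.658 °C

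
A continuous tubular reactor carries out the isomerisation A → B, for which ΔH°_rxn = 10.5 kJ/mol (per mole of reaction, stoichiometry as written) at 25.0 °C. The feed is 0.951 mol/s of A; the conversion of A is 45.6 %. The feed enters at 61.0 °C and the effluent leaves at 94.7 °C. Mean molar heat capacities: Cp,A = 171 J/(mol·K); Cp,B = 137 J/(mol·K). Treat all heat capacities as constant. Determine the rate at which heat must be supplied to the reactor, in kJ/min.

Q_in = 540 kJ/min

Extent of reaction ξ = 0.456 × 0.951 = 0.43366 mol/s
Reaction term: ξ·ΔH°_rxn = 0.43366 × 10.5 = 4.5534 kJ/s
Sensible, feed 61.0→25 °C: -5.8544 kJ/s
Outlet flows (mol/s): A 0.51734, B 0.43366
Sensible, products 25→94.7 °C: 10.307 kJ/s
Q = ΔH = 9.006 kJ/s = 9.006 kW
Heat supplied = 540.36 kJ/min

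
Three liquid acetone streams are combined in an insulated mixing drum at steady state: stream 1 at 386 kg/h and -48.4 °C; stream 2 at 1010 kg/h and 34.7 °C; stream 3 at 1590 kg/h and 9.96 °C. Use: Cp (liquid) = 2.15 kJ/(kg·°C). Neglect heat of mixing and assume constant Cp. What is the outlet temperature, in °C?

T_out = 10.8 °C

No heat crosses the boundary, so H_out = H_in.
T_out = Σ ṁᵢCp,ᵢTᵢ / Σ ṁᵢCp,ᵢ
      = 69232 / 6419.9 = 10.784 °C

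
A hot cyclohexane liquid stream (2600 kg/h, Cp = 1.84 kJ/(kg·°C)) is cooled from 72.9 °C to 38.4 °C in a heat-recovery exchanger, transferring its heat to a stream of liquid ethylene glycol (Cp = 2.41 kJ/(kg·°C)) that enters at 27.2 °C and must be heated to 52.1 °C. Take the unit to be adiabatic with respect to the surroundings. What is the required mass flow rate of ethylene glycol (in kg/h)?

ṁ_c = 2750 kg/h

Heat released by hot stream: Q = 2600 × 1.84 × (72.9 − 38.4) = 165050 kJ/h
Energy balance on cold side (adiabatic exchanger): Q = ṁ_c·Cp_c·(T_c,out − T_c,in)
ṁ_c = 165050 / [2.41 × (52.1 − 27.2)] = 2750.4 kg/h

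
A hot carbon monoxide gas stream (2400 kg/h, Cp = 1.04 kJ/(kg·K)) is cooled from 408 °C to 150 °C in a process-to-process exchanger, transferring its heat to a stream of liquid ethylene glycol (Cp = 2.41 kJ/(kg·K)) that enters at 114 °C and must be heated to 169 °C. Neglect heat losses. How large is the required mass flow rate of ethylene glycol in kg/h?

Heat released by hot stream: Q = 2400 × 1.04 × (408 − 150) = 643970 kJ/h
Energy balance on cold side (adiabatic exchanger): Q = ṁ_c·Cp_c·(T_c,out − T_c,in)
ṁ_c = 643970 / [2.41 × (169 − 114)] = 4858.3 kg/h

ṁ_c = 4860 kg/h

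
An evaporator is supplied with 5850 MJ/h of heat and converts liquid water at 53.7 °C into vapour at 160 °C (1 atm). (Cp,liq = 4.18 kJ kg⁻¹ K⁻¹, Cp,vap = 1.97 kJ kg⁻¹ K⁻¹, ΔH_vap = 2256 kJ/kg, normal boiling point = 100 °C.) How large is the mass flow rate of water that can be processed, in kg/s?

Δh = 4.18×(100−53.7) + 2256 + 1.97×(160−100) = 2567.7 kJ/kg
Q = 5850 MJ/h = 1625 kJ/s = 1625 kJ/s
ṁ = Q/Δh = 1625 / 2567.7 = 0.63285 kg/s

ṁ = 0.633 kg/s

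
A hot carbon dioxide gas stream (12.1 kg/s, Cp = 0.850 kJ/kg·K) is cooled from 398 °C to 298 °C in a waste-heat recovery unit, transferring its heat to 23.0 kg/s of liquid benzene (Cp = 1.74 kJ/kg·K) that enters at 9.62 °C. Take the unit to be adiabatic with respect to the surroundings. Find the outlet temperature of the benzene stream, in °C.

T_c,out = 35.3 °C

Heat released by hot stream: Q = 12.1 × 0.850 × (398 − 298) = 1028.5 kJ/s
Energy balance on cold side (adiabatic exchanger): Q = ṁ_c·Cp_c·(T_c,out − T_c,in)
T_c,out = 9.62 + 1028.5/(23.0 × 1.74) = 35.32 °C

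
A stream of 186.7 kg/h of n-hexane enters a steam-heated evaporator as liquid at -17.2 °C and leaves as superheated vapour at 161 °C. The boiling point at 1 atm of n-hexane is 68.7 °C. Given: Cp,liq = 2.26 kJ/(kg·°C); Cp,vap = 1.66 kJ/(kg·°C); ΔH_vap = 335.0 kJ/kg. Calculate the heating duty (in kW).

Q = 35.4 kW

liquid -17.2→68.7 °C: 194.13 kJ/kg
vaporisation at 68.7 °C: 335 kJ/kg
vapour 68.7→161 °C: 153.22 kJ/kg
Δh = 194.13 + 335 + 153.22 = 682.35 kJ/kg
Q = ṁ·Δh = 186.7 kg/h × 682.35 kJ/kg = 127400 kJ/h
|Q| = 35.388 kW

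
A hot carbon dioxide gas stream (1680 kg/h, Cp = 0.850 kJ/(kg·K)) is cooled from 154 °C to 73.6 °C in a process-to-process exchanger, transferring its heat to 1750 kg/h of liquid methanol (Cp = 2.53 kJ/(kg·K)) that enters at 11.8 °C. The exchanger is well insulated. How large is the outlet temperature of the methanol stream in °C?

Heat released by hot stream: Q = 1680 × 0.850 × (154 − 73.6) = 114810 kJ/h
Energy balance on cold side (adiabatic exchanger): Q = ṁ_c·Cp_c·(T_c,out − T_c,in)
T_c,out = 11.8 + 114810/(1750 × 2.53) = 37.731 °C

T_c,out = 37.7 °C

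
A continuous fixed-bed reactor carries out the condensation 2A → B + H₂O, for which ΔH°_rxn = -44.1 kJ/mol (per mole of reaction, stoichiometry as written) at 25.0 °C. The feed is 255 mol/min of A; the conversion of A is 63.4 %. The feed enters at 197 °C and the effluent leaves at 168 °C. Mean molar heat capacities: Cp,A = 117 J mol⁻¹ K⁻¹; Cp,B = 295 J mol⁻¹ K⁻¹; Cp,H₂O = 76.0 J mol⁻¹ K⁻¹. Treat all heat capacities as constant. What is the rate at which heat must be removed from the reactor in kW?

Q_out = 47.4 kW

Extent of reaction ξ = 0.634 × 255 / 2 = 80.835 mol/min
Reaction term: ξ·ΔH°_rxn = 80.835 × -44.1 = -3564.8 kJ/min
Sensible, feed 197→25 °C: -5131.6 kJ/min
Outlet flows (mol/min): A 93.33, B 80.835, H₂O 80.835
Sensible, products 25→168 °C: 5850 kJ/min
Q = ΔH = -2846.4 kJ/min = -47.44 kW
Heat removed = 47.44 kW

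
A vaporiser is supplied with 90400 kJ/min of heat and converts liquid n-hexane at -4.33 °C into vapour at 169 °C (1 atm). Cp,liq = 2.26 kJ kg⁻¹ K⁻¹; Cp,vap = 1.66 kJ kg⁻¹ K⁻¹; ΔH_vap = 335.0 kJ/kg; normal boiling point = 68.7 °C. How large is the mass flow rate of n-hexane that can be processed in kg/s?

Δh = 2.26×(68.7−-4.33) + 335.0 + 1.66×(169−68.7) = 666.55 kJ/kg
Q = 90400 kJ/min = 1506.7 kJ/s = 1506.7 kJ/s
ṁ = Q/Δh = 1506.7 / 666.55 = 2.2604 kg/s

ṁ = 2.26 kg/s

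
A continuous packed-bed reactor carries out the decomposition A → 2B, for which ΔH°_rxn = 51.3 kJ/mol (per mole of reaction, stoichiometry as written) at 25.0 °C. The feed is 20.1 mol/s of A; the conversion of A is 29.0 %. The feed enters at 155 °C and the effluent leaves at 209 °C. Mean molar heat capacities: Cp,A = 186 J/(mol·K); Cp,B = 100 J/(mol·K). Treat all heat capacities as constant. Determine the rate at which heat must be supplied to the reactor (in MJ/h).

Extent of reaction ξ = 0.290 × 20.1 = 5.829 mol/s
Reaction term: ξ·ΔH°_rxn = 5.829 × 51.3 = 299.03 kJ/s
Sensible, feed 155→25 °C: -486.02 kJ/s
Outlet flows (mol/s): A 14.271, B 11.658
Sensible, products 25→209 °C: 702.92 kJ/s
Q = ΔH = 515.93 kJ/s = 515.93 kW
Heat supplied = 1857.3 MJ/h

Q_in = 1860 MJ/h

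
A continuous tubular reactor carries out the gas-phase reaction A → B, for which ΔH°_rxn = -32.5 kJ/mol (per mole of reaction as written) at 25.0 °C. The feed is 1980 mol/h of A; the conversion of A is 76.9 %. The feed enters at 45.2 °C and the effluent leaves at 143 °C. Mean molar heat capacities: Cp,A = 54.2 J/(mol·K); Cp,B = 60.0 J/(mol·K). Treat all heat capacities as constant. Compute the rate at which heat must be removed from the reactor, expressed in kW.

Q_out = 10.5 kW

Extent of reaction ξ = 0.769 × 1980 = 1522.6 mol/h
Reaction term: ξ·ΔH°_rxn = 1522.6 × -32.5 = -49485 kJ/h
Sensible, feed 45.2→25 °C: -2167.8 kJ/h
Outlet flows (mol/h): A 457.38, B 1522.6
Sensible, products 25→143 °C: 13705 kJ/h
Q = ΔH = -37948 kJ/h = -10.541 kW
Heat removed = 10.541 kW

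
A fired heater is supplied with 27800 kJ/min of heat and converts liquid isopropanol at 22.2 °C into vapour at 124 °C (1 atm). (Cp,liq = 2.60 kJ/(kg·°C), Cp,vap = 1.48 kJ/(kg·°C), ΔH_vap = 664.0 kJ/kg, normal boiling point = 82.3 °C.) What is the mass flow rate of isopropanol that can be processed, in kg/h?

Δh = 2.60×(82.3−22.2) + 664.0 + 1.48×(124−82.3) = 881.98 kJ/kg
Q = 27800 kJ/min = 463.33 kJ/s = 1.668e+06 kJ/h
ṁ = Q/Δh = 1.668e+06 / 881.98 = 1891.2 kg/h

ṁ = 1890 kg/h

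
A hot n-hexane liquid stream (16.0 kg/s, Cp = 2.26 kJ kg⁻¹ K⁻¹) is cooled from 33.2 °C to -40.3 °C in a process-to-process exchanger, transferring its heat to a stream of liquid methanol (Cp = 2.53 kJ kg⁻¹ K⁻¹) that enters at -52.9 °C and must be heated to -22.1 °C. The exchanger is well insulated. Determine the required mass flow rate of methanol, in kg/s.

Heat released by hot stream: Q = 16.0 × 2.26 × (33.2 − -40.3) = 2657.8 kJ/s
Energy balance on cold side (adiabatic exchanger): Q = ṁ_c·Cp_c·(T_c,out − T_c,in)
ṁ_c = 2657.8 / [2.53 × (-22.1 − -52.9)] = 34.107 kg/s

ṁ_c = 34.1 kg/s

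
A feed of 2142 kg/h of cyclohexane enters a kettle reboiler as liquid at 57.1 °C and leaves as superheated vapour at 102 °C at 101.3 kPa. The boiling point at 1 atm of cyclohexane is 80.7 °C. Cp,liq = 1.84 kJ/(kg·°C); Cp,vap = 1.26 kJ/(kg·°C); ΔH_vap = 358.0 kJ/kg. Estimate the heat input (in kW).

Q = 255 kW

liquid 57.1→80.7 °C: 43.424 kJ/kg
vaporisation at 80.7 °C: 358 kJ/kg
vapour 80.7→102 °C: 26.838 kJ/kg
Δh = 43.424 + 358 + 26.838 = 428.26 kJ/kg
Q = ṁ·Δh = 2142 kg/h × 428.26 kJ/kg = 917340 kJ/h
|Q| = 254.82 kW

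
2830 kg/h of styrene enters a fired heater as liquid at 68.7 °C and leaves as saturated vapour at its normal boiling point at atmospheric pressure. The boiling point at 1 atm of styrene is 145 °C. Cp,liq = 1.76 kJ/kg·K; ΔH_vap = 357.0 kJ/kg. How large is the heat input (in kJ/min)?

Q = 23200 kJ/min

liquid 68.7→145 °C: 134.29 kJ/kg
vaporisation at 145 °C: 357 kJ/kg
Δh = 134.29 + 357 = 491.29 kJ/kg
Q = ṁ·Δh = 2830 kg/h × 491.29 kJ/kg = 1.3903e+06 kJ/h
|Q| = 386.21 kW = 23172 kJ/min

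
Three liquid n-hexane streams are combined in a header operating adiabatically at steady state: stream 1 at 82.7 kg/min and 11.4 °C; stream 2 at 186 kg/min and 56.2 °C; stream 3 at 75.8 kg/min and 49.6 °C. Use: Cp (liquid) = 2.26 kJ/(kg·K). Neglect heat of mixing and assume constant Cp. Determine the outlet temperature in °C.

T_out = 44.0 °C

No heat crosses the boundary, so H_out = H_in.
Σ ṁᵢCp,ᵢTᵢ = 82.7×2.26×11.4 + 186×2.26×56.2 + 75.8×2.26×49.6 = 34252
Σ ṁᵢCp,ᵢ = 82.7×2.26 + 186×2.26 + 75.8×2.26 = 778.57
T_out = 34252 / 778.57 = 43.993 °C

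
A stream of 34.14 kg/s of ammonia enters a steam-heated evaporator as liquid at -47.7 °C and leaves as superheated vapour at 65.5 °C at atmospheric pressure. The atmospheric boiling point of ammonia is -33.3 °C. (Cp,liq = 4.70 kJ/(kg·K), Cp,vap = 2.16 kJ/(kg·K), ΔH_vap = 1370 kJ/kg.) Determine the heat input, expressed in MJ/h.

liquid -47.7→-33.3 °C: 67.68 kJ/kg
vaporisation at -33.3 °C: 1370 kJ/kg
vapour -33.3→65.5 °C: 213.41 kJ/kg
Δh = 67.68 + 1370 + 213.41 = 1651.1 kJ/kg
Q = ṁ·Δh = 34.14 kg/s × 1651.1 kJ/kg = 56368 kJ/s
|Q| = 56368 kW = 202930 MJ/h

Q = 203000 MJ/h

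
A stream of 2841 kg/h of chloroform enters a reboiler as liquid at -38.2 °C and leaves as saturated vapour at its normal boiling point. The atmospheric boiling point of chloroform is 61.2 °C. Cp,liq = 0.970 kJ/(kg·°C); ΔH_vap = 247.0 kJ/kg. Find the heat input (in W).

liquid -38.2→61.2 °C: 96.418 kJ/kg
vaporisation at 61.2 °C: 247 kJ/kg
Δh = 96.418 + 247 = 343.42 kJ/kg
Q = ṁ·Δh = 2841 kg/h × 343.42 kJ/kg = 975650 kJ/h
|Q| = 271.01 kW = 271010 W

Q = 271000 W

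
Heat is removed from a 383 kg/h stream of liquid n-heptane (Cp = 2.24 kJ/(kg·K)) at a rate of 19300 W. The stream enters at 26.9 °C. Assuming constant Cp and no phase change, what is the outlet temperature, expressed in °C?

Q = 19300 W = 69480 kJ/h
ΔT = Q/(ṁ·Cp) = 69480/(383×2.24) = 80.987 K
T_out = 26.9 − 80.987 = -54.087 °C

T_out = -54.1 °C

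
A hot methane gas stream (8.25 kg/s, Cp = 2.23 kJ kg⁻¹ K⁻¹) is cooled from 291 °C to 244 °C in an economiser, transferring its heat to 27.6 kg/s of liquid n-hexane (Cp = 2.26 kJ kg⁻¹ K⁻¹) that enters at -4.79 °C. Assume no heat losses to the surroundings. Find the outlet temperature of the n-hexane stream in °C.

T_c,out = 9.07 °C

Heat released by hot stream: Q = 8.25 × 2.23 × (291 − 244) = 864.68 kJ/s
Energy balance on cold side (adiabatic exchanger): Q = ṁ_c·Cp_c·(T_c,out − T_c,in)
T_c,out = -4.79 + 864.68/(27.6 × 2.26) = 9.0724 °C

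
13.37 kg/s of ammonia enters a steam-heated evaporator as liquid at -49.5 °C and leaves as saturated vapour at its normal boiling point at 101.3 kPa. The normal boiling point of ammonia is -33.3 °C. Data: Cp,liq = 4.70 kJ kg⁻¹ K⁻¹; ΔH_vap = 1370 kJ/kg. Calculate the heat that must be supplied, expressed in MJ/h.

liquid -49.5→-33.3 °C: 76.14 kJ/kg
vaporisation at -33.3 °C: 1370 kJ/kg
Δh = 76.14 + 1370 = 1446.1 kJ/kg
Q = ṁ·Δh = 13.37 kg/s × 1446.1 kJ/kg = 19335 kJ/s
|Q| = 19335 kW = 69606 MJ/h

Q = 69600 MJ/h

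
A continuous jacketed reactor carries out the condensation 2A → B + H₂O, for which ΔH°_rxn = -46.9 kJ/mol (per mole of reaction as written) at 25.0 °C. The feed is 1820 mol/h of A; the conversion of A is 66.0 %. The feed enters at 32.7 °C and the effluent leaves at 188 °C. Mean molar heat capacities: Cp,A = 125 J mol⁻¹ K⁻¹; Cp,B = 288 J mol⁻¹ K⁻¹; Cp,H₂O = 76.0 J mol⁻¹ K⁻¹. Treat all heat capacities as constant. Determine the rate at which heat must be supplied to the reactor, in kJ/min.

Q_in = 305 kJ/min

Extent of reaction ξ = 0.660 × 1820 / 2 = 600.6 mol/h
Reaction term: ξ·ΔH°_rxn = 600.6 × -46.9 = -28168 kJ/h
Sensible, feed 32.7→25 °C: -1751.8 kJ/h
Outlet flows (mol/h): A 618.8, B 600.6, H₂O 600.6
Sensible, products 25→188 °C: 48243 kJ/h
Q = ΔH = 18323 kJ/h = 5.0897 kW
Heat supplied = 305.38 kJ/min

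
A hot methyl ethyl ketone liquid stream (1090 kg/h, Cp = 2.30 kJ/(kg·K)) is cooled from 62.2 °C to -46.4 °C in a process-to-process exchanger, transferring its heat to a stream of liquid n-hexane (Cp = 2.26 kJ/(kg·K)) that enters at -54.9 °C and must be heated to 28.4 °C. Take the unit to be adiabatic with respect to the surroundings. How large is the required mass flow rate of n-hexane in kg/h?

Heat released by hot stream: Q = 1090 × 2.30 × (62.2 − -46.4) = 272260 kJ/h
Energy balance on cold side (adiabatic exchanger): Q = ṁ_c·Cp_c·(T_c,out − T_c,in)
ṁ_c = 272260 / [2.26 × (28.4 − -54.9)] = 1446.2 kg/h

ṁ_c = 1450 kg/h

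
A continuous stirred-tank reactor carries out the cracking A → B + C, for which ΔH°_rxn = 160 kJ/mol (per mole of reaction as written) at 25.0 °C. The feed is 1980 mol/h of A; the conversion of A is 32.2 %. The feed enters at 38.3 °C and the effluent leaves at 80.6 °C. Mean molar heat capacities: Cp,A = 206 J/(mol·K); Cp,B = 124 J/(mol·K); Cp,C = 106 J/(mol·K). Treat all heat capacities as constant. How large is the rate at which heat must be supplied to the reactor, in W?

Q_in = 33400 W

Extent of reaction ξ = 0.322 × 1980 = 637.56 mol/h
Reaction term: ξ·ΔH°_rxn = 637.56 × 160 = 102010 kJ/h
Sensible, feed 38.3→25 °C: -5424.8 kJ/h
Outlet flows (mol/h): A 1342.4, B 637.56, C 637.56
Sensible, products 25→80.6 °C: 23529 kJ/h
Q = ΔH = 120110 kJ/h = 33.365 kW
Heat supplied = 33365 W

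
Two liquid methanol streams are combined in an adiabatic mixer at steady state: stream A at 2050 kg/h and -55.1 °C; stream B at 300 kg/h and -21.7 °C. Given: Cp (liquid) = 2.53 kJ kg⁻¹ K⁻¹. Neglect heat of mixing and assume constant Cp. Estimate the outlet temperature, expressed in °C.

T_out = -50.8 °C

Adiabatic, steady state ⇒ Σ ṁᵢCp,ᵢ(T_out − Tᵢ) = 0
T_out = Σ ṁᵢCp,ᵢTᵢ / Σ ṁᵢCp,ᵢ
      = -302250 / 5945.5 = -50.836 °C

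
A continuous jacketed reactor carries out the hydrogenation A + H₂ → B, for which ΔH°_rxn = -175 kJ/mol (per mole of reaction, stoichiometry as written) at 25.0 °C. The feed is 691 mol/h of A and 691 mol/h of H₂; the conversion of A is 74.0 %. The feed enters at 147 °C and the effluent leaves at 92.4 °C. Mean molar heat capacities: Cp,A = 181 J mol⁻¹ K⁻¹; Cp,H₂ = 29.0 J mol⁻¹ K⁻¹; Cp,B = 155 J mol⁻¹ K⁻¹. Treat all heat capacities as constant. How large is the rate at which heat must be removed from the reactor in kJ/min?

Extent of reaction ξ = 0.740 × 691 = 511.34 mol/h
Reaction term: ξ·ΔH°_rxn = 511.34 × -175 = -89484 kJ/h
Sensible, feed 147→25 °C: -17703 kJ/h
Outlet flows (mol/h): A 179.66, H₂ 179.66, B 511.34
Sensible, products 25→92.4 °C: 7884.9 kJ/h
Q = ΔH = -99303 kJ/h = -27.584 kW
Heat removed = 1655.1 kJ/min

Q_out = 1660 kJ/min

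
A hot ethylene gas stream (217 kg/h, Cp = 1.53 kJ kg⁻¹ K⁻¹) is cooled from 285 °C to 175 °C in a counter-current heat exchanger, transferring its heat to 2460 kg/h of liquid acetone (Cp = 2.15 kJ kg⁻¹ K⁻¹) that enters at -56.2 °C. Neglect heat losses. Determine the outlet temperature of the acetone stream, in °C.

T_c,out = -49.3 °C

Heat released by hot stream: Q = 217 × 1.53 × (285 − 175) = 36521 kJ/h
Energy balance on cold side (adiabatic exchanger): Q = ṁ_c·Cp_c·(T_c,out − T_c,in)
T_c,out = -56.2 + 36521/(2460 × 2.15) = -49.295 °C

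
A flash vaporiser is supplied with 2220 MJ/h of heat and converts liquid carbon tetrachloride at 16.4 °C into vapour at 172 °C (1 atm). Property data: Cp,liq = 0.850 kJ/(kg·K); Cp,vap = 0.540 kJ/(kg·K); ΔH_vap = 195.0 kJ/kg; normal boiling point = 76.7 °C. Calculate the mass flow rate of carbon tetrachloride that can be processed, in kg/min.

ṁ = 124 kg/min

Δh = 0.850×(76.7−16.4) + 195.0 + 0.540×(172−76.7) = 297.72 kJ/kg
Q = 2220 MJ/h = 616.67 kJ/s = 37000 kJ/min
ṁ = Q/Δh = 37000 / 297.72 = 124.28 kg/min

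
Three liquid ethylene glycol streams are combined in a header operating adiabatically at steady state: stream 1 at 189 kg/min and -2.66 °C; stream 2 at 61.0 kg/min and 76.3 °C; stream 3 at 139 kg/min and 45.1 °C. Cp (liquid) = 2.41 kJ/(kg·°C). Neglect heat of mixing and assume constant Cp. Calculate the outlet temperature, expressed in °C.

T_out = 26.8 °C

Adiabatic, steady state ⇒ Σ ṁᵢCp,ᵢ(T_out − Tᵢ) = 0
Σ ṁᵢCp,ᵢTᵢ = 189×2.41×-2.66 + 61.0×2.41×76.3 + 139×2.41×45.1 = 25113
Σ ṁᵢCp,ᵢ = 189×2.41 + 61.0×2.41 + 139×2.41 = 937.49
T_out = 25113 / 937.49 = 26.788 °C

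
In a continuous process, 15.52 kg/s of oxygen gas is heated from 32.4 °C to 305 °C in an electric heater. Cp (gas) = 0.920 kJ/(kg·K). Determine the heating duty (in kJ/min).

Q = ṁ·Cp·ΔT = 15.52 × 0.920 × (305 − 32.4) = 3892.3 kJ/s
Heating duty = 233540 kJ/min

Q = 234000 kJ/min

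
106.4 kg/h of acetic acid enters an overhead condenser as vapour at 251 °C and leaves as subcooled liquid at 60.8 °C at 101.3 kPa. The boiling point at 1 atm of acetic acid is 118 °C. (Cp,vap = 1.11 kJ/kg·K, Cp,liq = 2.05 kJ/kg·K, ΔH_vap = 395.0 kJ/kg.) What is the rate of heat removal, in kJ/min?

Q_c = 1170 kJ/min

vapour 251→118 °C: -147.63 kJ/kg
condensation at 118 °C: -395 kJ/kg
liquid 118→60.8 °C: -117.26 kJ/kg
Δh = -147.63 + -395 + -117.26 = -659.89 kJ/kg
Q = ṁ·Δh = 106.4 kg/h × -659.89 kJ/kg = -70212 kJ/h
|Q| = 19.503 kW = 1170.2 kJ/min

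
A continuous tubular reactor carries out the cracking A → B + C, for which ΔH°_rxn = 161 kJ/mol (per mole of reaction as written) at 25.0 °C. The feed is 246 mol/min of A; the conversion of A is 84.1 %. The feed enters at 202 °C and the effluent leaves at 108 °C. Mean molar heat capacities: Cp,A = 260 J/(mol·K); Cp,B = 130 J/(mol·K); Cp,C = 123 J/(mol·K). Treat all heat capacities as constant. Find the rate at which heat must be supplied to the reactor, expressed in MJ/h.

Extent of reaction ξ = 0.841 × 246 = 206.89 mol/min
Reaction term: ξ·ΔH°_rxn = 206.89 × 161 = 33309 kJ/min
Sensible, feed 202→25 °C: -11321 kJ/min
Outlet flows (mol/min): A 39.114, B 206.89, C 206.89
Sensible, products 25→108 °C: 5188.5 kJ/min
Q = ΔH = 27176 kJ/min = 452.94 kW
Heat supplied = 1630.6 MJ/h

Q_in = 1630 MJ/h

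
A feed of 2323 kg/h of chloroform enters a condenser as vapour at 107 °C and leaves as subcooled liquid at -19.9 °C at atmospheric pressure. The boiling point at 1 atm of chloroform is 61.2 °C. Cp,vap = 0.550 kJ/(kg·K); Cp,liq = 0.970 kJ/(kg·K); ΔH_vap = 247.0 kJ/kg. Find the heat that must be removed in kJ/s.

Q_c = 226 kJ/s

vapour 107→61.2 °C: -25.19 kJ/kg
condensation at 61.2 °C: -247 kJ/kg
liquid 61.2→-19.9 °C: -78.667 kJ/kg
Δh = -25.19 + -247 + -78.667 = -350.86 kJ/kg
Q = ṁ·Δh = 2323 kg/h × -350.86 kJ/kg = -815040 kJ/h
|Q| = 226.4 kW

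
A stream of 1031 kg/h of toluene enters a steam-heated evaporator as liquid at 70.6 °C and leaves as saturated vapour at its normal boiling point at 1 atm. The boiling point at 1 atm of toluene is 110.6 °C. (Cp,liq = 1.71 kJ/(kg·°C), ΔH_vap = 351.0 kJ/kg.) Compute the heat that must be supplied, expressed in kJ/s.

Q = 120 kJ/s

liquid 70.6→110.6 °C: 68.4 kJ/kg
vaporisation at 110.6 °C: 351 kJ/kg
Δh = 68.4 + 351 = 419.4 kJ/kg
Q = ṁ·Δh = 1031 kg/h × 419.4 kJ/kg = 432400 kJ/h
|Q| = 120.11 kW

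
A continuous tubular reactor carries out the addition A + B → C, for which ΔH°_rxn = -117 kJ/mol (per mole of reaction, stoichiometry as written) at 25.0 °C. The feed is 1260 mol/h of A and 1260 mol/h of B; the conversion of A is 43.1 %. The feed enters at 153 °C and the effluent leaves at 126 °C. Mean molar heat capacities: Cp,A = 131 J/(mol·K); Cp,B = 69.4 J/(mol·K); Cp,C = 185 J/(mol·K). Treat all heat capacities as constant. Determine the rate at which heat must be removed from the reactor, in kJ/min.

Extent of reaction ξ = 0.431 × 1260 = 543.06 mol/h
Reaction term: ξ·ΔH°_rxn = 543.06 × -117 = -63538 kJ/h
Sensible, feed 153→25 °C: -32321 kJ/h
Outlet flows (mol/h): A 716.94, B 716.94, C 543.06
Sensible, products 25→126 °C: 24658 kJ/h
Q = ΔH = -71200 kJ/h = -19.778 kW
Heat removed = 1186.7 kJ/min

Q_out = 1190 kJ/min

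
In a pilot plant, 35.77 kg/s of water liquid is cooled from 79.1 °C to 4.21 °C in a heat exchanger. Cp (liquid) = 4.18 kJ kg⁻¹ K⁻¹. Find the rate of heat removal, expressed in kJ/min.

Q = ṁ·Cp·ΔT = 35.77 × 4.18 × (4.21 − 79.1) = -11197 kJ/s
Cooling duty = 671850 kJ/min

Q_c = 672000 kJ/min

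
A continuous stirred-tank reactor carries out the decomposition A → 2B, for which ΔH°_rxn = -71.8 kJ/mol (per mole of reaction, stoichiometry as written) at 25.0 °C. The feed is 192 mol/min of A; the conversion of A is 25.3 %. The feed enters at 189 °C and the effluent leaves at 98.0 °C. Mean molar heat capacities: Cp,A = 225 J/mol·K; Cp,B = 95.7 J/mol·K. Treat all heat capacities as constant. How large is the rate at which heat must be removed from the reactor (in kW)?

Extent of reaction ξ = 0.253 × 192 = 48.576 mol/min
Reaction term: ξ·ΔH°_rxn = 48.576 × -71.8 = -3487.8 kJ/min
Sensible, feed 189→25 °C: -7084.8 kJ/min
Outlet flows (mol/min): A 143.42, B 97.152
Sensible, products 25→98.0 °C: 3034.5 kJ/min
Q = ΔH = -7538.1 kJ/min = -125.64 kW
Heat removed = 125.64 kW

Q_out = 126 kW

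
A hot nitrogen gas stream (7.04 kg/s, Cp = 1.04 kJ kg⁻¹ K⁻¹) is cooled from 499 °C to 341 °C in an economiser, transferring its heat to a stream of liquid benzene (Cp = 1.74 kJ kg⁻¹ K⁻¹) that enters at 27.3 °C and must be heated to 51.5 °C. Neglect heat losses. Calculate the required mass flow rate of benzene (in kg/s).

Heat released by hot stream: Q = 7.04 × 1.04 × (499 − 341) = 1156.8 kJ/s
Energy balance on cold side (adiabatic exchanger): Q = ṁ_c·Cp_c·(T_c,out − T_c,in)
ṁ_c = 1156.8 / [1.74 × (51.5 − 27.3)] = 27.473 kg/s

ṁ_c = 27.5 kg/s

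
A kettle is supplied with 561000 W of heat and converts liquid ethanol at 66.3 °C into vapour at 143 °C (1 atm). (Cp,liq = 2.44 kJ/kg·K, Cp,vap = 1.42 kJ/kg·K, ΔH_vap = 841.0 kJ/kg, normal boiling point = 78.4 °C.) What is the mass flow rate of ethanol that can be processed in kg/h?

ṁ = 2100 kg/h

Δh = 2.44×(78.4−66.3) + 841.0 + 1.42×(143−78.4) = 962.26 kJ/kg
Q = 561000 W = 561 kJ/s = 2.0196e+06 kJ/h
ṁ = Q/Δh = 2.0196e+06 / 962.26 = 2098.8 kg/h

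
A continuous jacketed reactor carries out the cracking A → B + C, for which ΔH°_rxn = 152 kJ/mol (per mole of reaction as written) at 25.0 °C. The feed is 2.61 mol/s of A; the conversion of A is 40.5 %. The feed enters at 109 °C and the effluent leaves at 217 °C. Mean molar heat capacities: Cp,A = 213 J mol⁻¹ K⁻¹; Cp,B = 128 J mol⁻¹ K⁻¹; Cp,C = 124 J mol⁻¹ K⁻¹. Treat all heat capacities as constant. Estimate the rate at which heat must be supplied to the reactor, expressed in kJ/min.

Extent of reaction ξ = 0.405 × 2.61 = 1.0571 mol/s
Reaction term: ξ·ΔH°_rxn = 1.0571 × 152 = 160.67 kJ/s
Sensible, feed 109→25 °C: -46.698 kJ/s
Outlet flows (mol/s): A 1.5529, B 1.0571, C 1.0571
Sensible, products 25→217 °C: 114.65 kJ/s
Q = ΔH = 228.63 kJ/s = 228.63 kW
Heat supplied = 13718 kJ/min

Q_in = 13700 kJ/min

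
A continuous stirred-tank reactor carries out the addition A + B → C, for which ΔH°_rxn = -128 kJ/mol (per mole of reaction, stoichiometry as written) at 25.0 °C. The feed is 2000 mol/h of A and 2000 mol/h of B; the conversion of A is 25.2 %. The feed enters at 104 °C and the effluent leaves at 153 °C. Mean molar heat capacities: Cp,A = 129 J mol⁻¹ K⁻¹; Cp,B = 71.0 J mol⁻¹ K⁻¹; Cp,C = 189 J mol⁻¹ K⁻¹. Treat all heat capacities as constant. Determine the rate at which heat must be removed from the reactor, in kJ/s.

Extent of reaction ξ = 0.252 × 2000 = 504 mol/h
Reaction term: ξ·ΔH°_rxn = 504 × -128 = -64512 kJ/h
Sensible, feed 104→25 °C: -31600 kJ/h
Outlet flows (mol/h): A 1496, B 1496, C 504
Sensible, products 25→153 °C: 50490 kJ/h
Q = ΔH = -45622 kJ/h = -12.673 kW
Heat removed = 12.673 kJ/s

Q_out = 12.7 kJ/s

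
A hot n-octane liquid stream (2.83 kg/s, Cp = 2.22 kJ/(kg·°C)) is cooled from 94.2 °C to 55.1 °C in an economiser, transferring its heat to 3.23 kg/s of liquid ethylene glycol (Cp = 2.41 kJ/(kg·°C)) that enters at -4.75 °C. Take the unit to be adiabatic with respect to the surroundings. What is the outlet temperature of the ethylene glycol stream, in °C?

T_c,out = 26.8 °C

Heat released by hot stream: Q = 2.83 × 2.22 × (94.2 − 55.1) = 245.65 kJ/s
Energy balance on cold side (adiabatic exchanger): Q = ṁ_c·Cp_c·(T_c,out − T_c,in)
T_c,out = -4.75 + 245.65/(3.23 × 2.41) = 26.807 °C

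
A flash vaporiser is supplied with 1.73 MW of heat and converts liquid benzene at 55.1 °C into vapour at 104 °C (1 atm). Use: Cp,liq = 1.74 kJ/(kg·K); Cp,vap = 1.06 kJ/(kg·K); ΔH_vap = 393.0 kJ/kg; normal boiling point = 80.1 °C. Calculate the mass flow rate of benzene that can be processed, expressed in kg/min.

Δh = 1.74×(80.1−55.1) + 393.0 + 1.06×(104−80.1) = 461.83 kJ/kg
Q = 1.73 MW = 1730 kJ/s = 103800 kJ/min
ṁ = Q/Δh = 103800 / 461.83 = 224.76 kg/min

ṁ = 225 kg/min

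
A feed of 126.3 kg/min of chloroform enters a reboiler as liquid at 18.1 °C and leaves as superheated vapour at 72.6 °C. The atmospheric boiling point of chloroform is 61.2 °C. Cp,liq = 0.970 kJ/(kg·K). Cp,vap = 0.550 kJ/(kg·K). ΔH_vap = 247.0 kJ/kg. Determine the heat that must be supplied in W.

liquid 18.1→61.2 °C: 41.807 kJ/kg
vaporisation at 61.2 °C: 247 kJ/kg
vapour 61.2→72.6 °C: 6.27 kJ/kg
Δh = 41.807 + 247 + 6.27 = 295.08 kJ/kg
Q = ṁ·Δh = 126.3 kg/min × 295.08 kJ/kg = 37268 kJ/min
|Q| = 621.14 kW = 621140 W

Q = 621000 W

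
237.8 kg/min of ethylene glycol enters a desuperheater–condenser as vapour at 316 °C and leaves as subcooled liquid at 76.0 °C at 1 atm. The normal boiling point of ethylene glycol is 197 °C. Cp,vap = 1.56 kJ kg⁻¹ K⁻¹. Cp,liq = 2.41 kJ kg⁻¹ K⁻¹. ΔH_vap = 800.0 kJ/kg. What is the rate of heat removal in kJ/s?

Q_c = 5060 kJ/s

vapour 316→197 °C: -185.64 kJ/kg
condensation at 197 °C: -800 kJ/kg
liquid 197→76.0 °C: -291.61 kJ/kg
Δh = -185.64 + -800 + -291.61 = -1277.2 kJ/kg
Q = ṁ·Δh = 237.8 kg/min × -1277.2 kJ/kg = -303730 kJ/min
|Q| = 5062.2 kW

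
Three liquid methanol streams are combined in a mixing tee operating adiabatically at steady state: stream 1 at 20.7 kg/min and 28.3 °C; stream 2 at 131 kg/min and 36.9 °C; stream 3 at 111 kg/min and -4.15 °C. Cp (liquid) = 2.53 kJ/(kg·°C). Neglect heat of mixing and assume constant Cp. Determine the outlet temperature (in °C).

Adiabatic, steady state ⇒ Σ ṁᵢCp,ᵢ(T_out − Tᵢ) = 0
Σ ṁᵢCp,ᵢTᵢ = 20.7×2.53×28.3 + 131×2.53×36.9 + 111×2.53×-4.15 = 12546
Σ ṁᵢCp,ᵢ = 20.7×2.53 + 131×2.53 + 111×2.53 = 664.63
T_out = 12546 / 664.63 = 18.877 °C

T_out = 18.9 °C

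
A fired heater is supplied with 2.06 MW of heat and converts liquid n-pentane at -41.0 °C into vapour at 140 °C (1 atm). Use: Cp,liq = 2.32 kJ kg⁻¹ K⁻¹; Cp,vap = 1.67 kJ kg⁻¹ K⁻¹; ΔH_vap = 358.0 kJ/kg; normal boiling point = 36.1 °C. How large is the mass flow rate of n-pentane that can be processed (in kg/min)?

Δh = 2.32×(36.1−-41.0) + 358.0 + 1.67×(140−36.1) = 710.38 kJ/kg
Q = 2.06 MW = 2060 kJ/s = 123600 kJ/min
ṁ = Q/Δh = 123600 / 710.38 = 173.99 kg/min

ṁ = 174 kg/min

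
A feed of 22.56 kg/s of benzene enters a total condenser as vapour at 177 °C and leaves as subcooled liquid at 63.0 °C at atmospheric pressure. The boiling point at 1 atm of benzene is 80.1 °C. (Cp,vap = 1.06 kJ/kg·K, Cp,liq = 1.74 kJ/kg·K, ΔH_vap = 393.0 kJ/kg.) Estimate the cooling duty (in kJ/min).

vapour 177→80.1 °C: -102.71 kJ/kg
condensation at 80.1 °C: -393 kJ/kg
liquid 80.1→63.0 °C: -29.754 kJ/kg
Δh = -102.71 + -393 + -29.754 = -525.47 kJ/kg
Q = ṁ·Δh = 22.56 kg/s × -525.47 kJ/kg = -11855 kJ/s
|Q| = 11855 kW = 711270 kJ/min

Q_c = 711000 kJ/min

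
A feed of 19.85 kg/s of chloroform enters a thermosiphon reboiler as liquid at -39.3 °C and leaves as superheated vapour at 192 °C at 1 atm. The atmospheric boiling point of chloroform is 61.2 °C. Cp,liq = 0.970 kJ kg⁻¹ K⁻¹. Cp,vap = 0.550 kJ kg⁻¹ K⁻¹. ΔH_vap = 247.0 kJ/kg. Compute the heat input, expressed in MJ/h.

liquid -39.3→61.2 °C: 97.485 kJ/kg
vaporisation at 61.2 °C: 247 kJ/kg
vapour 61.2→192 °C: 71.94 kJ/kg
Δh = 97.485 + 247 + 71.94 = 416.43 kJ/kg
Q = ṁ·Δh = 19.85 kg/s × 416.43 kJ/kg = 8266 kJ/s
|Q| = 8266 kW = 29758 MJ/h

Q = 29800 MJ/h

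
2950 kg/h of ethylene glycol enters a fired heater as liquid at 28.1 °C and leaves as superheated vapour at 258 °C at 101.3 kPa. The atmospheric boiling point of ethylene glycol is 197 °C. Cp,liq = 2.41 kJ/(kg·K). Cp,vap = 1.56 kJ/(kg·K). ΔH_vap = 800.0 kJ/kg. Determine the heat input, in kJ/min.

liquid 28.1→197 °C: 407.05 kJ/kg
vaporisation at 197 °C: 800 kJ/kg
vapour 197→258 °C: 95.16 kJ/kg
Δh = 407.05 + 800 + 95.16 = 1302.2 kJ/kg
Q = ṁ·Δh = 2950 kg/h × 1302.2 kJ/kg = 3.8415e+06 kJ/h
|Q| = 1067.1 kW = 64025 kJ/min

Q = 64000 kJ/min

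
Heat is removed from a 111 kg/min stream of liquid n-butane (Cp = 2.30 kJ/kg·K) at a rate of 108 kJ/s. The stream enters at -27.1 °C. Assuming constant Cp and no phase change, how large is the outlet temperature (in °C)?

T_out = -52.5 °C

Q = 108 kJ/s = 6480 kJ/min
ΔT = Q/(ṁ·Cp) = 6480/(111×2.30) = 25.382 K
T_out = -27.1 − 25.382 = -52.482 °C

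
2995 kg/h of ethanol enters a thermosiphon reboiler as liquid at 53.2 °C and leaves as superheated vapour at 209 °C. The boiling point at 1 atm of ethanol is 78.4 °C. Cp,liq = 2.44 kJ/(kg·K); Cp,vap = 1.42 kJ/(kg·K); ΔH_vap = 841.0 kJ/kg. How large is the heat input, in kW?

liquid 53.2→78.4 °C: 61.488 kJ/kg
vaporisation at 78.4 °C: 841 kJ/kg
vapour 78.4→209 °C: 185.45 kJ/kg
Δh = 61.488 + 841 + 185.45 = 1087.9 kJ/kg
Q = ṁ·Δh = 2995 kg/h × 1087.9 kJ/kg = 3.2584e+06 kJ/h
|Q| = 905.11 kW

Q = 905 kW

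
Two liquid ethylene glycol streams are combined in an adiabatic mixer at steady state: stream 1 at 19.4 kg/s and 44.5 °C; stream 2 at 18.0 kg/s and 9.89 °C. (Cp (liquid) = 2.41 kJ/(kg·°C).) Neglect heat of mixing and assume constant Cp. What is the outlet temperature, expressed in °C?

No heat crosses the boundary, so H_out = H_in.
Σ ṁᵢCp,ᵢTᵢ = 19.4×2.41×44.5 + 18.0×2.41×9.89 = 2509.6
Σ ṁᵢCp,ᵢ = 19.4×2.41 + 18.0×2.41 = 90.134
T_out = 2509.6 / 90.134 = 27.843 °C

T_out = 27.8 °C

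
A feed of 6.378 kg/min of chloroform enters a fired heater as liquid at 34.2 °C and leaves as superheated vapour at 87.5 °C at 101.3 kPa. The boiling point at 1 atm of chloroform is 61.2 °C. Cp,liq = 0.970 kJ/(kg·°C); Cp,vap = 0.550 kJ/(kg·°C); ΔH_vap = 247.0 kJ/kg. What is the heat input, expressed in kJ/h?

liquid 34.2→61.2 °C: 26.19 kJ/kg
vaporisation at 61.2 °C: 247 kJ/kg
vapour 61.2→87.5 °C: 14.465 kJ/kg
Δh = 26.19 + 247 + 14.465 = 287.65 kJ/kg
Q = ṁ·Δh = 6.378 kg/min × 287.65 kJ/kg = 1834.7 kJ/min
|Q| = 30.578 kW = 110080 kJ/h

Q = 110000 kJ/h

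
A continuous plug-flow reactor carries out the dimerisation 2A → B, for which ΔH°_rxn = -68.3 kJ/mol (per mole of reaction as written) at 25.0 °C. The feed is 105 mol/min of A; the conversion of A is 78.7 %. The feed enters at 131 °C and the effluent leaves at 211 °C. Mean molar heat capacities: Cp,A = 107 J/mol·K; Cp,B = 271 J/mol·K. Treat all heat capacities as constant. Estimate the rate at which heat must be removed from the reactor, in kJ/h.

Extent of reaction ξ = 0.787 × 105 / 2 = 41.318 mol/min
Reaction term: ξ·ΔH°_rxn = 41.318 × -68.3 = -2822 kJ/min
Sensible, feed 131→25 °C: -1190.9 kJ/min
Outlet flows (mol/min): A 22.365, B 41.318
Sensible, products 25→211 °C: 2527.8 kJ/min
Q = ΔH = -1485.1 kJ/min = -24.752 kW
Heat removed = 89108 kJ/h

Q_out = 89100 kJ/h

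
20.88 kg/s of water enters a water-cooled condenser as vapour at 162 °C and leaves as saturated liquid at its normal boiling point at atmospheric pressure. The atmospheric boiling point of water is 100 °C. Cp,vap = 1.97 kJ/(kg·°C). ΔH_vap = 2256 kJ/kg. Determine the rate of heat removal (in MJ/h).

vapour 162→100 °C: -122.14 kJ/kg
condensation at 100 °C: -2256 kJ/kg
Δh = -122.14 + -2256 = -2378.1 kJ/kg
Q = ṁ·Δh = 20.88 kg/s × -2378.1 kJ/kg = -49656 kJ/s
|Q| = 49656 kW = 178760 MJ/h

Q_c = 179000 MJ/h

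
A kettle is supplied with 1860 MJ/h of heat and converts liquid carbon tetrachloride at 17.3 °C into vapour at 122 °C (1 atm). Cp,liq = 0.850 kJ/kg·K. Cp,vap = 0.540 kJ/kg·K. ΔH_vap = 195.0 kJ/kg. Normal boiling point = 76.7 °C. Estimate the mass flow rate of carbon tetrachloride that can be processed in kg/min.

Δh = 0.850×(76.7−17.3) + 195.0 + 0.540×(122−76.7) = 269.95 kJ/kg
Q = 1860 MJ/h = 516.67 kJ/s = 31000 kJ/min
ṁ = Q/Δh = 31000 / 269.95 = 114.84 kg/min

ṁ = 115 kg/min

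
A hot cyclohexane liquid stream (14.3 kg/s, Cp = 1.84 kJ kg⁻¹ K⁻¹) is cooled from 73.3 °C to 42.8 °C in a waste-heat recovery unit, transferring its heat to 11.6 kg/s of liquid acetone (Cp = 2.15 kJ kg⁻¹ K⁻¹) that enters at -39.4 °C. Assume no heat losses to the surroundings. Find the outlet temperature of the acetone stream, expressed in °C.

T_c,out = -7.22 °C

Heat released by hot stream: Q = 14.3 × 1.84 × (73.3 − 42.8) = 802.52 kJ/s
Energy balance on cold side (adiabatic exchanger): Q = ṁ_c·Cp_c·(T_c,out − T_c,in)
T_c,out = -39.4 + 802.52/(11.6 × 2.15) = -7.2221 °C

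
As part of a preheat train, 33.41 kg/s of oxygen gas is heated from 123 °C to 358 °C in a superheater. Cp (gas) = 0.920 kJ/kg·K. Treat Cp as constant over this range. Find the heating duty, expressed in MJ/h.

Q = 26000 MJ/h

Q = ṁ·Cp·ΔT = 33.41 × 0.920 × (358 − 123) = 7223.2 kJ/s
Heating duty = 26004 MJ/h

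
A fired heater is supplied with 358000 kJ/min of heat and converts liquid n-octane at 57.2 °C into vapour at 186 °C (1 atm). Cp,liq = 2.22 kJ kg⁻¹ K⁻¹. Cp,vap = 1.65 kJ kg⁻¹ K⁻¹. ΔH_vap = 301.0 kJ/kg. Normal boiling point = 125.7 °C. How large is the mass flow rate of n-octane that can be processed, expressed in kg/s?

ṁ = 10.8 kg/s

Δh = 2.22×(125.7−57.2) + 301.0 + 1.65×(186−125.7) = 552.57 kJ/kg
Q = 358000 kJ/min = 5966.7 kJ/s = 5966.7 kJ/s
ṁ = Q/Δh = 5966.7 / 552.57 = 10.798 kg/s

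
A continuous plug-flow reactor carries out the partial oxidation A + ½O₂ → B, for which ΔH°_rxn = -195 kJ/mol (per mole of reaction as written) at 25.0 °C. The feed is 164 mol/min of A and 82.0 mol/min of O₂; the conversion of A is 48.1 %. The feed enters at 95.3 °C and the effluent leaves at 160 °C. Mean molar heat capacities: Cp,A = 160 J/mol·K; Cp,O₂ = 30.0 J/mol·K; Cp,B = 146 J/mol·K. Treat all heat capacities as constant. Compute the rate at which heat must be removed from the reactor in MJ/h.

Extent of reaction ξ = 0.481 × 164 = 78.884 mol/min
Reaction term: ξ·ΔH°_rxn = 78.884 × -195 = -15382 kJ/min
Sensible, feed 95.3→25 °C: -2017.6 kJ/min
Outlet flows (mol/min): A 85.116, O₂ 42.558, B 78.884
Sensible, products 25→160 °C: 3565.7 kJ/min
Q = ΔH = -13834 kJ/min = -230.57 kW
Heat removed = 830.06 MJ/h

Q_out = 830 MJ/h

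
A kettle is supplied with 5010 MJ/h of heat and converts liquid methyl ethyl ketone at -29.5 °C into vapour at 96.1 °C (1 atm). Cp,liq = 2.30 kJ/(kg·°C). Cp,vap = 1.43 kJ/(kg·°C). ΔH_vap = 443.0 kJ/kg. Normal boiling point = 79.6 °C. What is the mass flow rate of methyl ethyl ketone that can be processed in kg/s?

Δh = 2.30×(79.6−-29.5) + 443.0 + 1.43×(96.1−79.6) = 717.52 kJ/kg
Q = 5010 MJ/h = 1391.7 kJ/s = 1391.7 kJ/s
ṁ = Q/Δh = 1391.7 / 717.52 = 1.9395 kg/s

ṁ = 1.94 kg/s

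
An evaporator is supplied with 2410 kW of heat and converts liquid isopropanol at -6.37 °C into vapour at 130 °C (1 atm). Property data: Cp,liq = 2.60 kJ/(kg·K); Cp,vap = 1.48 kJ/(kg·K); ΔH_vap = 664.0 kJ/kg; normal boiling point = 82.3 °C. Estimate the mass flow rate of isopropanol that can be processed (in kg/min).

Δh = 2.60×(82.3−-6.37) + 664.0 + 1.48×(130−82.3) = 965.14 kJ/kg
Q = 2410 kW = 2410 kJ/s = 144600 kJ/min
ṁ = Q/Δh = 144600 / 965.14 = 149.82 kg/min

ṁ = 150 kg/min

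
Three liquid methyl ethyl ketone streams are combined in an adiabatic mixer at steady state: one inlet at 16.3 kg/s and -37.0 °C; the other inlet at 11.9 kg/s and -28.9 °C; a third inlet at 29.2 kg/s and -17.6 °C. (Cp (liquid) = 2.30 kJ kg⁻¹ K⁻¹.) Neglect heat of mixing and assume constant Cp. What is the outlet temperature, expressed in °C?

T_out = -25.5 °C

No heat crosses the boundary, so H_out = H_in.
Σ ṁᵢCp,ᵢTᵢ = 16.3×2.30×-37.0 + 11.9×2.30×-28.9 + 29.2×2.30×-17.6 = -3360.1
Σ ṁᵢCp,ᵢ = 16.3×2.30 + 11.9×2.30 + 29.2×2.30 = 132.02
T_out = -3360.1 / 132.02 = -25.452 °C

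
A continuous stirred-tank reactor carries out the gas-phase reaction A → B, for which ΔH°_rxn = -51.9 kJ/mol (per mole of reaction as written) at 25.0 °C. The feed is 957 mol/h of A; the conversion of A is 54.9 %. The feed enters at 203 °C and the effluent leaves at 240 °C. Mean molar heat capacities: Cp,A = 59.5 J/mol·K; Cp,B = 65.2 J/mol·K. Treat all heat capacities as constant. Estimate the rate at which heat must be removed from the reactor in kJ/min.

Extent of reaction ξ = 0.549 × 957 = 525.39 mol/h
Reaction term: ξ·ΔH°_rxn = 525.39 × -51.9 = -27268 kJ/h
Sensible, feed 203→25 °C: -10136 kJ/h
Outlet flows (mol/h): A 431.61, B 525.39
Sensible, products 25→240 °C: 12886 kJ/h
Q = ΔH = -24517 kJ/h = -6.8103 kW
Heat removed = 408.62 kJ/min

Q_out = 409 kJ/min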